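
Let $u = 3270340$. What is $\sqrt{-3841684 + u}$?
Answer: $4 i \sqrt{35709} \approx 755.87 i$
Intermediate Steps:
$\sqrt{-3841684 + u} = \sqrt{-3841684 + 3270340} = \sqrt{-571344} = 4 i \sqrt{35709}$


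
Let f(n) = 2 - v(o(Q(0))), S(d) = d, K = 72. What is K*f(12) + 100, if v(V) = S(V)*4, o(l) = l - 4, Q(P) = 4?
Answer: 244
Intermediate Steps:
o(l) = -4 + l
v(V) = 4*V (v(V) = V*4 = 4*V)
f(n) = 2 (f(n) = 2 - 4*(-4 + 4) = 2 - 4*0 = 2 - 1*0 = 2 + 0 = 2)
K*f(12) + 100 = 72*2 + 100 = 144 + 100 = 244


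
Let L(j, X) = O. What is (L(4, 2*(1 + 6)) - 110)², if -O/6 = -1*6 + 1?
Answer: 6400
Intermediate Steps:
O = 30 (O = -6*(-1*6 + 1) = -6*(-6 + 1) = -6*(-5) = 30)
L(j, X) = 30
(L(4, 2*(1 + 6)) - 110)² = (30 - 110)² = (-80)² = 6400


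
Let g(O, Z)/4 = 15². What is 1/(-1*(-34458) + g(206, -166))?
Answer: 1/35358 ≈ 2.8282e-5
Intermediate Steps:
g(O, Z) = 900 (g(O, Z) = 4*15² = 4*225 = 900)
1/(-1*(-34458) + g(206, -166)) = 1/(-1*(-34458) + 900) = 1/(34458 + 900) = 1/35358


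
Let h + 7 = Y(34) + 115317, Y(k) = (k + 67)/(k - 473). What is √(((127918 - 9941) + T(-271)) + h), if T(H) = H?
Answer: √44907032197/439 ≈ 482.72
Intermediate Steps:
Y(k) = (67 + k)/(-473 + k)
h = 50620989/439 (h = -7 + ((67 + 34)/(-473 + 34) + 115317) = -7 + (101/(-439) + 115317) = -7 + (-1/439*101 + 115317) = -7 + (-101/439 + 115317) = -7 + 50624062/439 = 50620989/439 ≈ 1.1531e+5)
√(((127918 - 9941) + T(-271)) + h) = √(((127918 - 9941) - 271) + 50620989/439) = √((117977 - 271) + 50620989/439) = √(117706 + 50620989/439) = √(102293923/439) = √44907032197/439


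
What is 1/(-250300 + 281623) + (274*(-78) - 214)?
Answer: -676138277/31323 ≈ -21586.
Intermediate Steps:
1/(-250300 + 281623) + (274*(-78) - 214) = 1/31323 + (-21372 - 214) = 1/31323 - 21586 = -676138277/31323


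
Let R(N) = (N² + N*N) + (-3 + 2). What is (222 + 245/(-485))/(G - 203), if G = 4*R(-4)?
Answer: -21485/7663 ≈ -2.8037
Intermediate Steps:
R(N) = -1 + 2*N² (R(N) = (N² + N²) - 1 = 2*N² - 1 = -1 + 2*N²)
G = 124 (G = 4*(-1 + 2*(-4)²) = 4*(-1 + 2*16) = 4*(-1 + 32) = 4*31 = 124)
(222 + 245/(-485))/(G - 203) = (222 + 245/(-485))/(124 - 203) = (222 + 245*(-1/485))/(-79) = (222 - 49/97)*(-1/79) = (21485/97)*(-1/79) = -21485/7663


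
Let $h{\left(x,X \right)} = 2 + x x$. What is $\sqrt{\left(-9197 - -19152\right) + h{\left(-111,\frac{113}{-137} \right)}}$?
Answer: $\sqrt{22278} \approx 149.26$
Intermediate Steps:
$h{\left(x,X \right)} = 2 + x^{2}$
$\sqrt{\left(-9197 - -19152\right) + h{\left(-111,\frac{113}{-137} \right)}} = \sqrt{\left(-9197 - -19152\right) + \left(2 + \left(-111\right)^{2}\right)} = \sqrt{\left(-9197 + 19152\right) + \left(2 + 12321\right)} = \sqrt{9955 + 12323} = \sqrt{22278}$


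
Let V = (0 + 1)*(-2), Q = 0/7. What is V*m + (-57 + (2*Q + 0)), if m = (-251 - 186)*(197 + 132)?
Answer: 287489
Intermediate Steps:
Q = 0 (Q = 0*(⅐) = 0)
m = -143773 (m = -437*329 = -143773)
V = -2 (V = 1*(-2) = -2)
V*m + (-57 + (2*Q + 0)) = -2*(-143773) + (-57 + (2*0 + 0)) = 287546 + (-57 + (0 + 0)) = 287546 + (-57 + 0) = 287546 - 57 = 287489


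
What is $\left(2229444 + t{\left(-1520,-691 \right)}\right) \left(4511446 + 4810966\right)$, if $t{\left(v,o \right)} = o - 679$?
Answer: $20771023794488$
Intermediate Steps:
$t{\left(v,o \right)} = -679 + o$
$\left(2229444 + t{\left(-1520,-691 \right)}\right) \left(4511446 + 4810966\right) = \left(2229444 - 1370\right) \left(4511446 + 4810966\right) = \left(2229444 - 1370\right) 9322412 = 2228074 \cdot 9322412 = 20771023794488$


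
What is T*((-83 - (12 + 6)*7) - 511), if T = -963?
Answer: 693360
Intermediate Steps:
T*((-83 - (12 + 6)*7) - 511) = -963*((-83 - (12 + 6)*7) - 511) = -963*((-83 - 18*7) - 511) = -963*((-83 - 1*126) - 511) = -963*((-83 - 126) - 511) = -963*(-209 - 511) = -963*(-720) = 693360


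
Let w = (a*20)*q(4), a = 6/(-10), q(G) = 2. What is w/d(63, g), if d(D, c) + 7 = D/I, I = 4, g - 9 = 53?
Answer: -96/35 ≈ -2.7429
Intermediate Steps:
g = 62 (g = 9 + 53 = 62)
a = -⅗ (a = 6*(-⅒) = -⅗ ≈ -0.60000)
d(D, c) = -7 + D/4
w = -24 (w = -⅗*20*2 = -12*2 = -24)
w/d(63, g) = -24/(-7 + (¼)*63) = -24/(-7 + 63/4) = -24/35/4 = -24*4/35 = -96/35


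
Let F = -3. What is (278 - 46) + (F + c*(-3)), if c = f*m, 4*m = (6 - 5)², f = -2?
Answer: 461/2 ≈ 230.50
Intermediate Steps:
m = ¼ (m = (6 - 5)²/4 = (¼)*1² = (¼)*1 = ¼ ≈ 0.25000)
c = -½ (c = -2*¼ = -½ ≈ -0.50000)
(278 - 46) + (F + c*(-3)) = (278 - 46) + (-3 - ½*(-3)) = 232 + (-3 + 3/2) = 232 - 3/2 = 461/2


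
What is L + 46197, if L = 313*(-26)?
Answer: 38059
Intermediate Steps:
L = -8138
L + 46197 = -8138 + 46197 = 38059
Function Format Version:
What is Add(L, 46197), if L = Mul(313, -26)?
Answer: 38059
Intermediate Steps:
L = -8138
Add(L, 46197) = Add(-8138, 46197) = 38059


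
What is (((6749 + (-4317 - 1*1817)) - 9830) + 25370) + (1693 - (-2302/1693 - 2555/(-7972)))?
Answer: 240901271337/13496596 ≈ 17849.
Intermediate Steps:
(((6749 + (-4317 - 1*1817)) - 9830) + 25370) + (1693 - (-2302/1693 - 2555/(-7972))) = (((6749 + (-4317 - 1817)) - 9830) + 25370) + (1693 - (-2302*1/1693 - 2555*(-1/7972))) = (((6749 - 6134) - 9830) + 25370) + (1693 - (-2302/1693 + 2555/7972)) = ((615 - 9830) + 25370) + (1693 - 1*(-14025929/13496596)) = (-9215 + 25370) + (1693 + 14025929/13496596) = 16155 + 22863762957/13496596 = 240901271337/13496596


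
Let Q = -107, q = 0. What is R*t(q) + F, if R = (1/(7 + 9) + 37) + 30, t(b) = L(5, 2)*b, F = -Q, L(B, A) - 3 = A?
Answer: 107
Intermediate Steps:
L(B, A) = 3 + A
F = 107 (F = -1*(-107) = 107)
t(b) = 5*b (t(b) = (3 + 2)*b = 5*b)
R = 1073/16 (R = (1/16 + 37) + 30 = 593/16 + 30 = 1073/16 ≈ 67.063)
R*t(q) + F = 1073*(5*0)/16 + 107 = (1073/16)*0 + 107 = 0 + 107 = 107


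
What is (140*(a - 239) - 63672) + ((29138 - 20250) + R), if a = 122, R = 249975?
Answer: 178811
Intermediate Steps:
(140*(a - 239) - 63672) + ((29138 - 20250) + R) = (140*(122 - 239) - 63672) + ((29138 - 20250) + 249975) = (140*(-117) - 63672) + (8888 + 249975) = (-16380 - 63672) + 258863 = -80052 + 258863 = 178811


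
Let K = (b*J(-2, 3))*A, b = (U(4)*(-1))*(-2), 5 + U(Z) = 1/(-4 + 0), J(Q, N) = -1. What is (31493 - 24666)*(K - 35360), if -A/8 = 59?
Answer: -275237332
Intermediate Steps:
A = -472 (A = -8*59 = -472)
U(Z) = -21/4 (U(Z) = -5 + 1/(-4 + 0) = -5 + 1/(-4) = -5 - 1/4 = -21/4)
b = -21/2 (b = -21/4*(-1)*(-2) = (21/4)*(-2) = -21/2 ≈ -10.500)
K = -4956 (K = -21/2*(-1)*(-472) = (21/2)*(-472) = -4956)
(31493 - 24666)*(K - 35360) = (31493 - 24666)*(-4956 - 35360) = 6827*(-40316) = -275237332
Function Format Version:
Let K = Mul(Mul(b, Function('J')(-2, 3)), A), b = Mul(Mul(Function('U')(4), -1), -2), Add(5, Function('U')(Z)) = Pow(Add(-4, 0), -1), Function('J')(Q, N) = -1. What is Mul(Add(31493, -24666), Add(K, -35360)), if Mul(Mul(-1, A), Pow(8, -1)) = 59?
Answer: -275237332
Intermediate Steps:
A = -472 (A = Mul(-8, 59) = -472)
Function('U')(Z) = Rational(-21, 4) (Function('U')(Z) = Add(-5, Pow(Add(-4, 0), -1)) = Add(-5, Pow(-4, -1)) = Add(-5, Rational(-1, 4)) = Rational(-21, 4))
b = Rational(-21, 2) (b = Mul(Mul(Rational(-21, 4), -1), -2) = Mul(Rational(21, 4), -2) = Rational(-21, 2) ≈ -10.500)
K = -4956 (K = Mul(Mul(Rational(-21, 2), -1), -472) = Mul(Rational(21, 2), -472) = -4956)
Mul(Add(31493, -24666), Add(K, -35360)) = Mul(Add(31493, -24666), Add(-4956, -35360)) = Mul(6827, -40316) = -275237332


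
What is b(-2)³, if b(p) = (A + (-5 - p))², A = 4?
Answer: 1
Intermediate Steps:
b(p) = (-1 - p)² (b(p) = (4 + (-5 - p))² = (-1 - p)²)
b(-2)³ = ((1 - 2)²)³ = ((-1)²)³ = 1³ = 1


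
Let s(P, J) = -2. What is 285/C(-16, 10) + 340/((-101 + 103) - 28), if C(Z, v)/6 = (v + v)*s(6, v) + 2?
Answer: -745/52 ≈ -14.327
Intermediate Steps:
C(Z, v) = 12 - 24*v (C(Z, v) = 6*((v + v)*(-2) + 2) = 6*((2*v)*(-2) + 2) = 6*(-4*v + 2) = 6*(2 - 4*v) = 12 - 24*v)
285/C(-16, 10) + 340/((-101 + 103) - 28) = 285/(12 - 24*10) + 340/((-101 + 103) - 28) = 285/(12 - 240) + 340/(2 - 28) = 285/(-228) + 340/(-26) = 285*(-1/228) + 340*(-1/26) = -5/4 - 170/13 = -745/52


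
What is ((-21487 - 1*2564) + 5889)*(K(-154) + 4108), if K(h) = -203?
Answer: -70922610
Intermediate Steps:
((-21487 - 1*2564) + 5889)*(K(-154) + 4108) = ((-21487 - 1*2564) + 5889)*(-203 + 4108) = ((-21487 - 2564) + 5889)*3905 = (-24051 + 5889)*3905 = -18162*3905 = -70922610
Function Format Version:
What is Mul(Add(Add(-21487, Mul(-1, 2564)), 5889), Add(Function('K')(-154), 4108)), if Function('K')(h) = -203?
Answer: -70922610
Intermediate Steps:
Mul(Add(Add(-21487, Mul(-1, 2564)), 5889), Add(Function('K')(-154), 4108)) = Mul(Add(Add(-21487, Mul(-1, 2564)), 5889), Add(-203, 4108)) = Mul(Add(Add(-21487, -2564), 5889), 3905) = Mul(Add(-24051, 5889), 3905) = Mul(-18162, 3905) = -70922610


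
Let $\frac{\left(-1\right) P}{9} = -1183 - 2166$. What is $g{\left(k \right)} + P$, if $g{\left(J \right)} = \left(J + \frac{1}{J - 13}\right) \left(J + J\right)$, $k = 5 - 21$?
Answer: $\frac{888969}{29} \approx 30654.0$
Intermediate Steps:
$k = -16$
$g{\left(J \right)} = 2 J \left(J + \frac{1}{-13 + J}\right)$ ($g{\left(J \right)} = \left(J + \frac{1}{-13 + J}\right) 2 J = 2 J \left(J + \frac{1}{-13 + J}\right)$)
$P = 30141$ ($P = - 9 \left(-1183 - 2166\right) = \left(-9\right) \left(-3349\right) = 30141$)
$g{\left(k \right)} + P = 2 \left(-16\right) \frac{1}{-13 - 16} \left(1 + \left(-16\right)^{2} - -208\right) + 30141 = 2 \left(-16\right) \frac{1}{-29} \left(1 + 256 + 208\right) + 30141 = 2 \left(-16\right) \left(- \frac{1}{29}\right) 465 + 30141 = \frac{14880}{29} + 30141 = \frac{888969}{29}$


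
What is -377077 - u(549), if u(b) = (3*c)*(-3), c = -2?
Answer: -377095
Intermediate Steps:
u(b) = 18 (u(b) = (3*(-2))*(-3) = -6*(-3) = 18)
-377077 - u(549) = -377077 - 1*18 = -377077 - 18 = -377095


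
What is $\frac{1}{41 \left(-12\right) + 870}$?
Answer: $\frac{1}{378} \approx 0.0026455$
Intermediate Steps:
$\frac{1}{41 \left(-12\right) + 870} = \frac{1}{-492 + 870} = \frac{1}{378}$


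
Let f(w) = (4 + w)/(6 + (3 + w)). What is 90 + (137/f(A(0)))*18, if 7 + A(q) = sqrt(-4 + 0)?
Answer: -3762/13 - 24660*I/13 ≈ -289.38 - 1896.9*I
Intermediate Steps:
A(q) = -7 + 2*I (A(q) = -7 + sqrt(-4 + 0) = -7 + sqrt(-4) = -7 + 2*I)
f(w) = (4 + w)/(9 + w)
90 + (137/f(A(0)))*18 = 90 + (137/(((4 + (-7 + 2*I))/(9 + (-7 + 2*I)))))*18 = 90 + (137/(((-3 + 2*I)/(2 + 2*I))))*18 = 90 + (137/((((2 - 2*I)/8)*(-3 + 2*I))))*18 = 90 + (137/(((-3 + 2*I)*(2 - 2*I)/8)))*18 = 90 + (137*((-3 - 2*I)*(2 + 2*I)/13))*18 = 90 + (137*(-3 - 2*I)*(2 + 2*I)/13)*18 = 90 + 2466*(-3 - 2*I)*(2 + 2*I)/13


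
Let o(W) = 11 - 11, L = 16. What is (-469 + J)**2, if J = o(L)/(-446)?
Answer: 219961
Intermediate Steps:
o(W) = 0
J = 0 (J = 0/(-446) = 0*(-1/446) = 0)
(-469 + J)**2 = (-469 + 0)**2 = (-469)**2 = 219961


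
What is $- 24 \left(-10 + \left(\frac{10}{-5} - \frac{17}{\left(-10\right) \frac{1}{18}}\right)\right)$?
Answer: $- \frac{2232}{5} \approx -446.4$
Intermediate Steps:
$- 24 \left(-10 + \left(\frac{10}{-5} - \frac{17}{\left(-10\right) \frac{1}{18}}\right)\right) = - 24 \left(-10 - \left(2 + \frac{17}{\left(-10\right) \frac{1}{18}}\right)\right) = - 24 \left(-10 - \left(2 + \frac{17}{- \frac{5}{9}}\right)\right) = - 24 \left(-10 - - \frac{143}{5}\right) = - 24 \left(-10 + \left(-2 + \frac{153}{5}\right)\right) = - 24 \left(-10 + \frac{143}{5}\right) = \left(-24\right) \frac{93}{5} = - \frac{2232}{5}$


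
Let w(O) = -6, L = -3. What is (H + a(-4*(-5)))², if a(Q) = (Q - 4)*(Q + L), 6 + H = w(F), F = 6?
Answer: 67600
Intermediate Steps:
H = -12 (H = -6 - 6 = -12)
a(Q) = (-4 + Q)*(-3 + Q) (a(Q) = (Q - 4)*(Q - 3) = (-4 + Q)*(-3 + Q))
(H + a(-4*(-5)))² = (-12 + (12 + (-4*(-5))² - (-28)*(-5)))² = (-12 + (12 + 20² - 7*20))² = (-12 + (12 + 400 - 140))² = (-12 + 272)² = 260² = 67600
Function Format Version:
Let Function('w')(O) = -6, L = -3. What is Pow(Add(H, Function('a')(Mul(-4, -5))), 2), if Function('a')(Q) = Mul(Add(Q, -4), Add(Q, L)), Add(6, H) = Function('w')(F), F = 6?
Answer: 67600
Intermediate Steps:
H = -12 (H = Add(-6, -6) = -12)
Function('a')(Q) = Mul(Add(-4, Q), Add(-3, Q)) (Function('a')(Q) = Mul(Add(Q, -4), Add(Q, -3)) = Mul(Add(-4, Q), Add(-3, Q)))
Pow(Add(H, Function('a')(Mul(-4, -5))), 2) = Pow(Add(-12, Add(12, Pow(Mul(-4, -5), 2), Mul(-7, Mul(-4, -5)))), 2) = Pow(Add(-12, Add(12, Pow(20, 2), Mul(-7, 20))), 2) = Pow(Add(-12, Add(12, 400, -140)), 2) = Pow(Add(-12, 272), 2) = Pow(260, 2) = 67600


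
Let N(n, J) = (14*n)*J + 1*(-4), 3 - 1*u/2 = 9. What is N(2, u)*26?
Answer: -8840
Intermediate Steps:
u = -12 (u = 6 - 2*9 = 6 - 18 = -12)
N(n, J) = -4 + 14*J*n (N(n, J) = 14*J*n - 4 = -4 + 14*J*n)
N(2, u)*26 = (-4 + 14*(-12)*2)*26 = (-4 - 336)*26 = -340*26 = -8840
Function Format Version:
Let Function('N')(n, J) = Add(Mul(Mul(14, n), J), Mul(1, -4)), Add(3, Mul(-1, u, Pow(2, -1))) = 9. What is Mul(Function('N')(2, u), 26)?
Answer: -8840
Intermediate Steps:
u = -12 (u = Add(6, Mul(-2, 9)) = Add(6, -18) = -12)
Function('N')(n, J) = Add(-4, Mul(14, J, n)) (Function('N')(n, J) = Add(Mul(14, J, n), -4) = Add(-4, Mul(14, J, n)))
Mul(Function('N')(2, u), 26) = Mul(Add(-4, Mul(14, -12, 2)), 26) = Mul(Add(-4, -336), 26) = Mul(-340, 26) = -8840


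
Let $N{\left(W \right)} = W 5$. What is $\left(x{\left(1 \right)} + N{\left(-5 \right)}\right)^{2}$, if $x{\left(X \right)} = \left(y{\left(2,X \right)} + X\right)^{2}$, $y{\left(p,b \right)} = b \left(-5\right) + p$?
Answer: $441$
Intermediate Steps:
$y{\left(p,b \right)} = p - 5 b$ ($y{\left(p,b \right)} = - 5 b + p = p - 5 b$)
$x{\left(X \right)} = \left(2 - 4 X\right)^{2}$ ($x{\left(X \right)} = \left(\left(2 - 5 X\right) + X\right)^{2} = \left(2 - 4 X\right)^{2}$)
$N{\left(W \right)} = 5 W$
$\left(x{\left(1 \right)} + N{\left(-5 \right)}\right)^{2} = \left(4 \left(-1 + 2 \cdot 1\right)^{2} + 5 \left(-5\right)\right)^{2} = \left(4 \left(-1 + 2\right)^{2} - 25\right)^{2} = \left(4 \cdot 1^{2} - 25\right)^{2} = \left(4 \cdot 1 - 25\right)^{2} = \left(4 - 25\right)^{2} = \left(-21\right)^{2} = 441$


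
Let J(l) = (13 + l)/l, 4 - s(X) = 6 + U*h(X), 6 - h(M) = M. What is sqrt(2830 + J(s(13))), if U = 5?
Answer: 2*sqrt(770847)/33 ≈ 53.211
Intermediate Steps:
h(M) = 6 - M
s(X) = -32 + 5*X (s(X) = 4 - (6 + 5*(6 - X)) = 4 - (6 + (30 - 5*X)) = 4 - (36 - 5*X) = 4 + (-36 + 5*X) = -32 + 5*X)
J(l) = (13 + l)/l
sqrt(2830 + J(s(13))) = sqrt(2830 + (13 + (-32 + 5*13))/(-32 + 5*13)) = sqrt(2830 + (13 + (-32 + 65))/(-32 + 65)) = sqrt(2830 + (13 + 33)/33) = sqrt(2830 + (1/33)*46) = sqrt(2830 + 46/33) = sqrt(93436/33) = 2*sqrt(770847)/33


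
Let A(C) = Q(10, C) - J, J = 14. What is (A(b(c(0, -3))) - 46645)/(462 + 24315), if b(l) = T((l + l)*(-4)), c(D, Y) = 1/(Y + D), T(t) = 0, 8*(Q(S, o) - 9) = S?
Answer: -186595/99108 ≈ -1.8827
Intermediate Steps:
Q(S, o) = 9 + S/8
c(D, Y) = 1/(D + Y)
b(l) = 0
A(C) = -15/4 (A(C) = (9 + (⅛)*10) - 1*14 = (9 + 5/4) - 14 = 41/4 - 14 = -15/4)
(A(b(c(0, -3))) - 46645)/(462 + 24315) = (-15/4 - 46645)/(462 + 24315) = -186595/4/24777 = -186595/4*1/24777 = -186595/99108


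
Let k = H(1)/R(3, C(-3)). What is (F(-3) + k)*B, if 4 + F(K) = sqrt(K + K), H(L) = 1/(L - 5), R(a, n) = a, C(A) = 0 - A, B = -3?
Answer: 49/4 - 3*I*sqrt(6) ≈ 12.25 - 7.3485*I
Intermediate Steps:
C(A) = -A
H(L) = 1/(-5 + L)
k = -1/12 (k = 1/((-5 + 1)*3) = (1/3)/(-4) = -1/4*1/3 = -1/12 ≈ -0.083333)
F(K) = -4 + sqrt(2)*sqrt(K) (F(K) = -4 + sqrt(K + K) = -4 + sqrt(2*K) = -4 + sqrt(2)*sqrt(K))
(F(-3) + k)*B = ((-4 + sqrt(2)*sqrt(-3)) - 1/12)*(-3) = ((-4 + sqrt(2)*(I*sqrt(3))) - 1/12)*(-3) = ((-4 + I*sqrt(6)) - 1/12)*(-3) = (-49/12 + I*sqrt(6))*(-3) = 49/4 - 3*I*sqrt(6)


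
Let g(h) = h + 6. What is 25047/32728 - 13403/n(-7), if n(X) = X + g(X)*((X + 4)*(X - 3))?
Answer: 439580123/1210936 ≈ 363.01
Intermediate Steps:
g(h) = 6 + h
n(X) = X + (-3 + X)*(4 + X)*(6 + X) (n(X) = X + (6 + X)*((X + 4)*(X - 3)) = X + (6 + X)*((4 + X)*(-3 + X)) = X + (6 + X)*((-3 + X)*(4 + X)) = X + (-3 + X)*(4 + X)*(6 + X))
25047/32728 - 13403/n(-7) = 25047/32728 - 13403/(-72 + (-7)³ - 5*(-7) + 7*(-7)²) = 25047*(1/32728) - 13403/(-72 - 343 + 35 + 7*49) = 25047/32728 - 13403/(-72 - 343 + 35 + 343) = 25047/32728 - 13403/(-37) = 25047/32728 - 13403*(-1/37) = 25047/32728 + 13403/37 = 439580123/1210936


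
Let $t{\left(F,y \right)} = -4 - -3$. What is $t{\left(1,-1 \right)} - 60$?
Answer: $-61$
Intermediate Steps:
$t{\left(F,y \right)} = -1$ ($t{\left(F,y \right)} = -4 + 3 = -1$)
$t{\left(1,-1 \right)} - 60 = -1 - 60 = -61$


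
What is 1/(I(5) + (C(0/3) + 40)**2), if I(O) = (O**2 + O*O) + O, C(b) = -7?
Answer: 1/1144 ≈ 0.00087413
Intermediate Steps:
I(O) = O + 2*O**2 (I(O) = (O**2 + O**2) + O = 2*O**2 + O = O + 2*O**2)
1/(I(5) + (C(0/3) + 40)**2) = 1/(5*(1 + 2*5) + (-7 + 40)**2) = 1/(5*(1 + 10) + 33**2) = 1/(5*11 + 1089) = 1/(55 + 1089) = 1/1144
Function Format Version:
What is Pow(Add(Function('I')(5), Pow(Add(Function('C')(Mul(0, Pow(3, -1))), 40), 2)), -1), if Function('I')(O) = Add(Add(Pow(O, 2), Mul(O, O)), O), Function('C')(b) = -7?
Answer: Rational(1, 1144) ≈ 0.00087413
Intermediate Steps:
Function('I')(O) = Add(O, Mul(2, Pow(O, 2))) (Function('I')(O) = Add(Add(Pow(O, 2), Pow(O, 2)), O) = Add(Mul(2, Pow(O, 2)), O) = Add(O, Mul(2, Pow(O, 2))))
Pow(Add(Function('I')(5), Pow(Add(Function('C')(Mul(0, Pow(3, -1))), 40), 2)), -1) = Pow(Add(Mul(5, Add(1, Mul(2, 5))), Pow(Add(-7, 40), 2)), -1) = Pow(Add(Mul(5, Add(1, 10)), Pow(33, 2)), -1) = Pow(Add(Mul(5, 11), 1089), -1) = Pow(Add(55, 1089), -1) = Pow(1144, -1) = Rational(1, 1144)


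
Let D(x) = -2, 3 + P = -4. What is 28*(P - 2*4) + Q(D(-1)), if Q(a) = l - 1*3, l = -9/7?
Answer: -2970/7 ≈ -424.29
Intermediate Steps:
P = -7 (P = -3 - 4 = -7)
l = -9/7 (l = -9*1/7 = -9/7 ≈ -1.2857)
Q(a) = -30/7 (Q(a) = -9/7 - 1*3 = -9/7 - 3 = -30/7)
28*(P - 2*4) + Q(D(-1)) = 28*(-7 - 2*4) - 30/7 = 28*(-7 - 8) - 30/7 = 28*(-15) - 30/7 = -420 - 30/7 = -2970/7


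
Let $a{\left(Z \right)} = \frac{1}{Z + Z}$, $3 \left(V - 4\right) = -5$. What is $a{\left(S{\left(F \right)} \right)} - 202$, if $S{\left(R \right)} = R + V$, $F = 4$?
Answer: $- \frac{7673}{38} \approx -201.92$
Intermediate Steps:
$V = \frac{7}{3}$ ($V = 4 + \frac{1}{3} \left(-5\right) = 4 - \frac{5}{3} = \frac{7}{3} \approx 2.3333$)
$S{\left(R \right)} = \frac{7}{3} + R$ ($S{\left(R \right)} = R + \frac{7}{3} = \frac{7}{3} + R$)
$a{\left(Z \right)} = \frac{1}{2 Z}$
$a{\left(S{\left(F \right)} \right)} - 202 = \frac{1}{2 \left(\frac{7}{3} + 4\right)} - 202 = \frac{1}{2 \cdot \frac{19}{3}} - 202 = \frac{1}{2} \cdot \frac{3}{19} - 202 = \frac{3}{38} - 202 = - \frac{7673}{38}$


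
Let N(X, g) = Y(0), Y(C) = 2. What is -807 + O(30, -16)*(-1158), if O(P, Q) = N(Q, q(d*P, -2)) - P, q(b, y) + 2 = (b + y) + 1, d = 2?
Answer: 31617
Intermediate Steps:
q(b, y) = -1 + b + y (q(b, y) = -2 + ((b + y) + 1) = -2 + (1 + b + y) = -1 + b + y)
N(X, g) = 2
O(P, Q) = 2 - P
-807 + O(30, -16)*(-1158) = -807 + (2 - 1*30)*(-1158) = -807 + (2 - 30)*(-1158) = -807 - 28*(-1158) = -807 + 32424 = 31617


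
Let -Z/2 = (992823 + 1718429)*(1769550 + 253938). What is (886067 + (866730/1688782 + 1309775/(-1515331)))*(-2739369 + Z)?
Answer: -12439935155673154187022531617037/1279531858421 ≈ -9.7223e+18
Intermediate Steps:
Z = -10972371773952 (Z = -2*(992823 + 1718429)*(1769550 + 253938) = -5422504*2023488 = -2*5486185886976 = -10972371773952)
(886067 + (866730/1688782 + 1309775/(-1515331)))*(-2739369 + Z) = (886067 + (866730/1688782 + 1309775/(-1515331)))*(-2739369 - 10972371773952) = (886067 + (866730*(1/1688782) + 1309775*(-1/1515331)))*(-10972374513321) = (886067 + (433365/844391 - 1309775/1515331))*(-10972374513321) = (886067 - 449270803210/1279531858421)*(-10972374513321) = (1133750505924716997/1279531858421)*(-10972374513321) = -12439935155673154187022531617037/1279531858421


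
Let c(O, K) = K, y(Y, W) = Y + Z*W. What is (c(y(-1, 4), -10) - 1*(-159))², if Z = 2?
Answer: 22201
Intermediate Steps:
y(Y, W) = Y + 2*W
(c(y(-1, 4), -10) - 1*(-159))² = (-10 - 1*(-159))² = (-10 + 159)² = 149² = 22201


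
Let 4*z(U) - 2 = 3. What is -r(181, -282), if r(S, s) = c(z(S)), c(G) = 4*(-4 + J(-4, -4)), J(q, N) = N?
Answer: 32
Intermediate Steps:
z(U) = 5/4 (z(U) = ½ + (¼)*3 = ½ + ¾ = 5/4)
c(G) = -32 (c(G) = 4*(-4 - 4) = 4*(-8) = -32)
r(S, s) = -32
-r(181, -282) = -1*(-32) = 32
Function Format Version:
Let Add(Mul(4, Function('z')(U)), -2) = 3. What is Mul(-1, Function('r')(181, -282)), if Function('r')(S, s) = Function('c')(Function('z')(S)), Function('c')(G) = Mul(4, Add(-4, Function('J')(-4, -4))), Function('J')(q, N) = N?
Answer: 32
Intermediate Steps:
Function('z')(U) = Rational(5, 4) (Function('z')(U) = Add(Rational(1, 2), Mul(Rational(1, 4), 3)) = Add(Rational(1, 2), Rational(3, 4)) = Rational(5, 4))
Function('c')(G) = -32 (Function('c')(G) = Mul(4, Add(-4, -4)) = Mul(4, -8) = -32)
Function('r')(S, s) = -32
Mul(-1, Function('r')(181, -282)) = Mul(-1, -32) = 32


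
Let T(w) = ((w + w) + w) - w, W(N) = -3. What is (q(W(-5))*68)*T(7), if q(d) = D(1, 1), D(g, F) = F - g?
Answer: 0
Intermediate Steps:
T(w) = 2*w (T(w) = (2*w + w) - w = 3*w - w = 2*w)
q(d) = 0 (q(d) = 1 - 1*1 = 1 - 1 = 0)
(q(W(-5))*68)*T(7) = (0*68)*(2*7) = 0*14 = 0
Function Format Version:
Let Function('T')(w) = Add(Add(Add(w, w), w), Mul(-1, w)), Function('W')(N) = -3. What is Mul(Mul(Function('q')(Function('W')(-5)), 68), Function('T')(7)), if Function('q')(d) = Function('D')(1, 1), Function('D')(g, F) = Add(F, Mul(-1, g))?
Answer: 0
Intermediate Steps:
Function('T')(w) = Mul(2, w) (Function('T')(w) = Add(Add(Mul(2, w), w), Mul(-1, w)) = Add(Mul(3, w), Mul(-1, w)) = Mul(2, w))
Function('q')(d) = 0 (Function('q')(d) = Add(1, Mul(-1, 1)) = Add(1, -1) = 0)
Mul(Mul(Function('q')(Function('W')(-5)), 68), Function('T')(7)) = Mul(Mul(0, 68), Mul(2, 7)) = Mul(0, 14) = 0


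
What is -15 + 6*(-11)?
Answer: -81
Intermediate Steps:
-15 + 6*(-11) = -15 - 66 = -81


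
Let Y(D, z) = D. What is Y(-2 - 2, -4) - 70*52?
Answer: -3644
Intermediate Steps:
Y(-2 - 2, -4) - 70*52 = (-2 - 2) - 70*52 = -4 - 3640 = -3644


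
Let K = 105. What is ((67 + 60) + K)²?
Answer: 53824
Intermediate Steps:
((67 + 60) + K)² = ((67 + 60) + 105)² = (127 + 105)² = 232² = 53824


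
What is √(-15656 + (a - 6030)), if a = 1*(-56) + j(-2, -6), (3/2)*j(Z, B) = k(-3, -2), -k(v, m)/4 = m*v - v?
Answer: I*√21766 ≈ 147.53*I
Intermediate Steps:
k(v, m) = 4*v - 4*m*v (k(v, m) = -4*(m*v - v) = -4*(-v + m*v) = 4*v - 4*m*v)
j(Z, B) = -24 (j(Z, B) = 2*(4*(-3)*(1 - 1*(-2)))/3 = 2*(4*(-3)*(1 + 2))/3 = 2*(4*(-3)*3)/3 = (⅔)*(-36) = -24)
a = -80 (a = 1*(-56) - 24 = -56 - 24 = -80)
√(-15656 + (a - 6030)) = √(-15656 + (-80 - 6030)) = √(-15656 - 6110) = √(-21766) = I*√21766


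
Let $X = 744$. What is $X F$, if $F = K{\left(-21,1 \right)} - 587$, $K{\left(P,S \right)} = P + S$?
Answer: $-451608$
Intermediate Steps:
$F = -607$ ($F = \left(-21 + 1\right) - 587 = -20 - 587 = -607$)
$X F = 744 \left(-607\right) = -451608$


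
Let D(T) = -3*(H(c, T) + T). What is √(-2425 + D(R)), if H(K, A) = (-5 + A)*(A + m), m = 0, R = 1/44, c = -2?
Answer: 5*I*√187771/44 ≈ 49.242*I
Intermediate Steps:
R = 1/44 ≈ 0.022727
H(K, A) = A*(-5 + A) (H(K, A) = (-5 + A)*(A + 0) = (-5 + A)*A = A*(-5 + A))
D(T) = -3*T - 3*T*(-5 + T) (D(T) = -3*(T*(-5 + T) + T) = -3*(T + T*(-5 + T)) = -3*T - 3*T*(-5 + T))
√(-2425 + D(R)) = √(-2425 + 3*(1/44)*(4 - 1*1/44)) = √(-2425 + 3*(1/44)*(4 - 1/44)) = √(-2425 + 3*(1/44)*(175/44)) = √(-2425 + 525/1936) = √(-4694275/1936) = 5*I*√187771/44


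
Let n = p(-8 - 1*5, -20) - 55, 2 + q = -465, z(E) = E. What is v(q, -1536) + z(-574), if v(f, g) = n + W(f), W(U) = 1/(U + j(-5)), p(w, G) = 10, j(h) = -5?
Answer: -292169/472 ≈ -619.00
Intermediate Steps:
q = -467 (q = -2 - 465 = -467)
W(U) = 1/(-5 + U) (W(U) = 1/(U - 5) = 1/(-5 + U))
n = -45 (n = 10 - 55 = -45)
v(f, g) = -45 + 1/(-5 + f)
v(q, -1536) + z(-574) = (226 - 45*(-467))/(-5 - 467) - 574 = (226 + 21015)/(-472) - 574 = -1/472*21241 - 574 = -21241/472 - 574 = -292169/472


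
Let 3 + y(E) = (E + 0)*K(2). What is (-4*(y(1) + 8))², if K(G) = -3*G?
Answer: 16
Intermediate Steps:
y(E) = -3 - 6*E (y(E) = -3 + (E + 0)*(-3*2) = -3 + E*(-6) = -3 - 6*E)
(-4*(y(1) + 8))² = (-4*((-3 - 6*1) + 8))² = (-4*((-3 - 6) + 8))² = (-4*(-9 + 8))² = (-4*(-1))² = 4² = 16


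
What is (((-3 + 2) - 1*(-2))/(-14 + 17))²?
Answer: ⅑ ≈ 0.11111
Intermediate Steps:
(((-3 + 2) - 1*(-2))/(-14 + 17))² = ((-1 + 2)/3)² = (1*(⅓))² = (⅓)² = ⅑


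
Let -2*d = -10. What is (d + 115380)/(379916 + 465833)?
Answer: 115385/845749 ≈ 0.13643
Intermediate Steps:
d = 5 (d = -½*(-10) = 5)
(d + 115380)/(379916 + 465833) = (5 + 115380)/(379916 + 465833) = 115385/845749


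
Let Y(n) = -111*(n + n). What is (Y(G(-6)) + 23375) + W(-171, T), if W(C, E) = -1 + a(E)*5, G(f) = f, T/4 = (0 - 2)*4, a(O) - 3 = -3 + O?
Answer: 24546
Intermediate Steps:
a(O) = O (a(O) = 3 + (-3 + O) = O)
T = -32 (T = 4*((0 - 2)*4) = 4*(-2*4) = 4*(-8) = -32)
W(C, E) = -1 + 5*E (W(C, E) = -1 + E*5 = -1 + 5*E)
Y(n) = -222*n
(Y(G(-6)) + 23375) + W(-171, T) = (-222*(-6) + 23375) + (-1 + 5*(-32)) = (1332 + 23375) + (-1 - 160) = 24707 - 161 = 24546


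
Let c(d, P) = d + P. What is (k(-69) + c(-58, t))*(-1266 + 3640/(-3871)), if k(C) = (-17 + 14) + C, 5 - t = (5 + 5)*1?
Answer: 94583430/553 ≈ 1.7104e+5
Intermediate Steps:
t = -5 (t = 5 - (5 + 5) = 5 - 10 = -5)
k(C) = -3 + C
c(d, P) = P + d
(k(-69) + c(-58, t))*(-1266 + 3640/(-3871)) = ((-3 - 69) + (-5 - 58))*(-1266 + 3640/(-3871)) = (-72 - 63)*(-1266 + 3640*(-1/3871)) = -135*(-1266 - 520/553) = -135*(-700618/553) = 94583430/553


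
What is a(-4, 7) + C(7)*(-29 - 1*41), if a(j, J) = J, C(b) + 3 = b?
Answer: -273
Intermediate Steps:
C(b) = -3 + b
a(-4, 7) + C(7)*(-29 - 1*41) = 7 + (-3 + 7)*(-29 - 1*41) = 7 + 4*(-29 - 41) = 7 + 4*(-70) = 7 - 280 = -273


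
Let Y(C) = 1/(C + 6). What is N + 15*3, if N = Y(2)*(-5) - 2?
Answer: 339/8 ≈ 42.375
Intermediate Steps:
Y(C) = 1/(6 + C)
N = -21/8 (N = -5/(6 + 2) - 2 = -5/8 - 2 = -21/8 ≈ -2.6250)
N + 15*3 = -21/8 + 15*3 = -21/8 + 45 = 339/8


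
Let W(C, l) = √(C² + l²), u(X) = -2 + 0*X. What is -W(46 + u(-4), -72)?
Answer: -4*√445 ≈ -84.380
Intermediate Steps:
u(X) = -2 (u(X) = -2 + 0 = -2)
-W(46 + u(-4), -72) = -√((46 - 2)² + (-72)²) = -√(44² + 5184) = -√(1936 + 5184) = -√7120 = -4*√445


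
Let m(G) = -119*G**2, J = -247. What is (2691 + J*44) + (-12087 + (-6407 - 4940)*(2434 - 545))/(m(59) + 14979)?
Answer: -324330245/39926 ≈ -8123.3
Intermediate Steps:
(2691 + J*44) + (-12087 + (-6407 - 4940)*(2434 - 545))/(m(59) + 14979) = (2691 - 247*44) + (-12087 + (-6407 - 4940)*(2434 - 545))/(-119*59**2 + 14979) = (2691 - 10868) + (-12087 - 11347*1889)/(-119*3481 + 14979) = -8177 + (-12087 - 21434483)/(-414239 + 14979) = -8177 - 21446570/(-399260) = -8177 - 21446570*(-1/399260) = -8177 + 2144657/39926 = -324330245/39926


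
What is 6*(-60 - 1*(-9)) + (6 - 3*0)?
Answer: -300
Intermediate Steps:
6*(-60 - 1*(-9)) + (6 - 3*0) = 6*(-60 + 9) + (6 + 0) = 6*(-51) + 6 = -306 + 6 = -300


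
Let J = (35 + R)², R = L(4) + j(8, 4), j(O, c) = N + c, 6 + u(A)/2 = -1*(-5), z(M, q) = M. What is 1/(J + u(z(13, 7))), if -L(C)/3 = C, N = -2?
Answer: 1/623 ≈ 0.0016051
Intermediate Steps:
L(C) = -3*C
u(A) = -2 (u(A) = -12 + 2*(-1*(-5)) = -12 + 2*5 = -12 + 10 = -2)
j(O, c) = -2 + c
R = -10 (R = -3*4 + (-2 + 4) = -12 + 2 = -10)
J = 625 (J = (35 - 10)² = 25² = 625)
1/(J + u(z(13, 7))) = 1/(625 - 2) = 1/623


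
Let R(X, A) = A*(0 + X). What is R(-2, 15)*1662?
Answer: -49860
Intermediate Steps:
R(X, A) = A*X
R(-2, 15)*1662 = (15*(-2))*1662 = -30*1662 = -49860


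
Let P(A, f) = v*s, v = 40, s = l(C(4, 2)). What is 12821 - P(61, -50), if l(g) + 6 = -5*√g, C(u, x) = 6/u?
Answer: 13061 + 100*√6 ≈ 13306.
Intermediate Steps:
l(g) = -6 - 5*√g
s = -6 - 5*√6/2 ≈ -12.124
P(A, f) = -240 - 100*√6 (P(A, f) = 40*(-6 - 5*√6/2) = -240 - 100*√6)
12821 - P(61, -50) = 12821 - (-240 - 100*√6) = 12821 + (240 + 100*√6) = 13061 + 100*√6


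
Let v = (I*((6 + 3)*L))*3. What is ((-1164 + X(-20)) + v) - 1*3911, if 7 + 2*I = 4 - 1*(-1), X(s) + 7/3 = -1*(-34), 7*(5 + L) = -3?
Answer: -102832/21 ≈ -4896.8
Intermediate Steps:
L = -38/7 (L = -5 + (⅐)*(-3) = -5 - 3/7 = -38/7 ≈ -5.4286)
X(s) = 95/3 (X(s) = -7/3 - 1*(-34) = -7/3 + 34 = 95/3)
I = -1 (I = -7/2 + (4 - 1*(-1))/2 = -7/2 + (4 + 1)/2 = -7/2 + (½)*5 = -7/2 + 5/2 = -1)
v = 1026/7 (v = -(6 + 3)*(-38)/7*3 = -9*(-38)/7*3 = -1*(-342/7)*3 = (342/7)*3 = 1026/7 ≈ 146.57)
((-1164 + X(-20)) + v) - 1*3911 = ((-1164 + 95/3) + 1026/7) - 1*3911 = (-3397/3 + 1026/7) - 3911 = -20701/21 - 3911 = -102832/21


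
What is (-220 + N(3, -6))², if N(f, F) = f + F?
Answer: 49729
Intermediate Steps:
N(f, F) = F + f
(-220 + N(3, -6))² = (-220 + (-6 + 3))² = (-220 - 3)² = (-223)² = 49729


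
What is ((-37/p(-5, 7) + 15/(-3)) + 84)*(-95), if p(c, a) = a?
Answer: -49020/7 ≈ -7002.9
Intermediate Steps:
((-37/p(-5, 7) + 15/(-3)) + 84)*(-95) = ((-37/7 + 15/(-3)) + 84)*(-95) = ((-37*⅐ + 15*(-⅓)) + 84)*(-95) = ((-37/7 - 5) + 84)*(-95) = (-72/7 + 84)*(-95) = (516/7)*(-95) = -49020/7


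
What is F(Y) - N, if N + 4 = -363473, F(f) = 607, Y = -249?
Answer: 364084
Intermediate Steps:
N = -363477 (N = -4 - 363473 = -363477)
F(Y) - N = 607 - 1*(-363477) = 607 + 363477 = 364084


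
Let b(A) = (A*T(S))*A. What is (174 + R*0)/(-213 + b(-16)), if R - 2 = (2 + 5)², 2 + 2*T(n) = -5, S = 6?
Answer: -174/1109 ≈ -0.15690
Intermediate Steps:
T(n) = -7/2 (T(n) = -1 + (½)*(-5) = -1 - 5/2 = -7/2)
b(A) = -7*A²/2 (b(A) = (A*(-7/2))*A = (-7*A/2)*A = -7*A²/2)
R = 51 (R = 2 + (2 + 5)² = 2 + 7² = 2 + 49 = 51)
(174 + R*0)/(-213 + b(-16)) = (174 + 51*0)/(-213 - 7/2*(-16)²) = (174 + 0)/(-213 - 7/2*256) = 174/(-213 - 896) = 174/(-1109) = 174*(-1/1109) = -174/1109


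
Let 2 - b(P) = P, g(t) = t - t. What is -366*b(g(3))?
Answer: -732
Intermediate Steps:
g(t) = 0
b(P) = 2 - P
-366*b(g(3)) = -366*(2 - 1*0) = -366*(2 + 0) = -366*2 = -732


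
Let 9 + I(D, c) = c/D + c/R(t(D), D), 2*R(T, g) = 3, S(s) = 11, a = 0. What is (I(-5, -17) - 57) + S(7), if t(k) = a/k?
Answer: -944/15 ≈ -62.933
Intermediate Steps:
t(k) = 0 (t(k) = 0/k = 0)
R(T, g) = 3/2 (R(T, g) = (½)*3 = 3/2)
I(D, c) = -9 + 2*c/3 + c/D (I(D, c) = -9 + (c/D + c/(3/2)) = -9 + (c/D + c*(⅔)) = -9 + (c/D + 2*c/3) = -9 + (2*c/3 + c/D) = -9 + 2*c/3 + c/D)
(I(-5, -17) - 57) + S(7) = ((-9 + (⅔)*(-17) - 17/(-5)) - 57) + 11 = ((-9 - 34/3 - 17*(-⅕)) - 57) + 11 = ((-9 - 34/3 + 17/5) - 57) + 11 = (-254/15 - 57) + 11 = -1109/15 + 11 = -944/15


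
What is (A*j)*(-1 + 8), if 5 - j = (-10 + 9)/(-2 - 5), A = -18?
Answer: -612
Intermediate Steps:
j = 34/7 (j = 5 - (-10 + 9)/(-2 - 5) = 5 - (-1)/(-7) = 5 - (-1)*(-1)/7 = 5 - 1*1/7 = 5 - 1/7 = 34/7 ≈ 4.8571)
(A*j)*(-1 + 8) = (-18*34/7)*(-1 + 8) = -612/7*7 = -612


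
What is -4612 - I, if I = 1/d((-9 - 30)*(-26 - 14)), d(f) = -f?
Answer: -7194719/1560 ≈ -4612.0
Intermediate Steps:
I = -1/1560 (I = 1/(-(-9 - 30)*(-26 - 14)) = 1/(-(-39)*(-40)) = 1/(-1*1560) = 1/(-1560) = -1/1560 ≈ -0.00064103)
-4612 - I = -4612 - 1*(-1/1560) = -4612 + 1/1560 = -7194719/1560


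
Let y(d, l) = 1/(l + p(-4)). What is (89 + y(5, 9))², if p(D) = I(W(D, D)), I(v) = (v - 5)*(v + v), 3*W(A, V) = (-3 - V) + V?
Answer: 3496900/441 ≈ 7929.5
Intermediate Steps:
W(A, V) = -1 (W(A, V) = ((-3 - V) + V)/3 = (⅓)*(-3) = -1)
I(v) = 2*v*(-5 + v) (I(v) = (-5 + v)*(2*v) = 2*v*(-5 + v))
p(D) = 12 (p(D) = 2*(-1)*(-5 - 1) = 2*(-1)*(-6) = 12)
y(d, l) = 1/(12 + l) (y(d, l) = 1/(l + 12) = 1/(12 + l))
(89 + y(5, 9))² = (89 + 1/(12 + 9))² = (89 + 1/21)² = (1870/21)² = 3496900/441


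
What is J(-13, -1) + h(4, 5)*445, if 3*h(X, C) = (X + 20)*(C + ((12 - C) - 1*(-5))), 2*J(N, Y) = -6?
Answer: 60517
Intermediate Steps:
J(N, Y) = -3 (J(N, Y) = (½)*(-6) = -3)
h(X, C) = 340/3 + 17*X/3 (h(X, C) = ((X + 20)*(C + ((12 - C) - 1*(-5))))/3 = ((20 + X)*(C + ((12 - C) + 5)))/3 = ((20 + X)*(C + (17 - C)))/3 = ((20 + X)*17)/3 = (340 + 17*X)/3 = 340/3 + 17*X/3)
J(-13, -1) + h(4, 5)*445 = -3 + (340/3 + (17/3)*4)*445 = -3 + (340/3 + 68/3)*445 = -3 + 136*445 = -3 + 60520 = 60517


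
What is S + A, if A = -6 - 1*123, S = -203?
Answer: -332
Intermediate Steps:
A = -129 (A = -6 - 123 = -129)
S + A = -203 - 129 = -332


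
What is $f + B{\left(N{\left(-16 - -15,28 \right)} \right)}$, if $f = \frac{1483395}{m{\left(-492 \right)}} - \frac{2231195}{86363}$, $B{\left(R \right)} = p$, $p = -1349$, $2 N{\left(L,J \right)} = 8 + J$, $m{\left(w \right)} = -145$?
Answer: $- \frac{29065400055}{2504527} \approx -11605.0$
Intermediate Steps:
$N{\left(L,J \right)} = 4 + \frac{J}{2}$ ($N{\left(L,J \right)} = \frac{8 + J}{2} = 4 + \frac{J}{2}$)
$B{\left(R \right)} = -1349$
$f = - \frac{25686793132}{2504527}$ ($f = \frac{1483395}{-145} - \frac{2231195}{86363} = 1483395 \left(- \frac{1}{145}\right) - \frac{2231195}{86363} = - \frac{296679}{29} - \frac{2231195}{86363} = - \frac{25686793132}{2504527} \approx -10256.0$)
$f + B{\left(N{\left(-16 - -15,28 \right)} \right)} = - \frac{25686793132}{2504527} - 1349 = - \frac{29065400055}{2504527}$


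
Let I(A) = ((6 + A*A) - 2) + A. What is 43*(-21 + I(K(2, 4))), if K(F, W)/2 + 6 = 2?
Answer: 1677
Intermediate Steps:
K(F, W) = -8 (K(F, W) = -12 + 2*2 = -12 + 4 = -8)
I(A) = 4 + A + A**2 (I(A) = ((6 + A**2) - 2) + A = (4 + A**2) + A = 4 + A + A**2)
43*(-21 + I(K(2, 4))) = 43*(-21 + (4 - 8 + (-8)**2)) = 43*(-21 + (4 - 8 + 64)) = 43*(-21 + 60) = 43*39 = 1677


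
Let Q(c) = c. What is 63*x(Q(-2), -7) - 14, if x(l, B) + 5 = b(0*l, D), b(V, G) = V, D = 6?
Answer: -329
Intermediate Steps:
x(l, B) = -5 (x(l, B) = -5 + 0*l = -5 + 0 = -5)
63*x(Q(-2), -7) - 14 = 63*(-5) - 14 = -315 - 14 = -329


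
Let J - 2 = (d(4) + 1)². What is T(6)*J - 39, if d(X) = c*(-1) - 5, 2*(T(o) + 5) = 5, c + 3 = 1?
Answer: -54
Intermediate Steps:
c = -2 (c = -3 + 1 = -2)
T(o) = -5/2 (T(o) = -5 + (½)*5 = -5 + 5/2 = -5/2)
d(X) = -3 (d(X) = -2*(-1) - 5 = 2 - 5 = -3)
J = 6 (J = 2 + (-3 + 1)² = 2 + (-2)² = 2 + 4 = 6)
T(6)*J - 39 = -5/2*6 - 39 = -15 - 39 = -54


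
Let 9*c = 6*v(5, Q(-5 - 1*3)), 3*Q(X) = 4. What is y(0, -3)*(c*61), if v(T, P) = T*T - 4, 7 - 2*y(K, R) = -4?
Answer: 4697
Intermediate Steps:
y(K, R) = 11/2 (y(K, R) = 7/2 - 1/2*(-4) = 7/2 + 2 = 11/2)
Q(X) = 4/3 (Q(X) = (1/3)*4 = 4/3)
v(T, P) = -4 + T**2 (v(T, P) = T**2 - 4 = -4 + T**2)
c = 14 (c = (6*(-4 + 5**2))/9 = (6*(-4 + 25))/9 = (6*21)/9 = (1/9)*126 = 14)
y(0, -3)*(c*61) = 11*(14*61)/2 = (11/2)*854 = 4697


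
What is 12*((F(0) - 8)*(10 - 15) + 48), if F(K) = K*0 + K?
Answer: 1056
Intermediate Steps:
F(K) = K (F(K) = 0 + K = K)
12*((F(0) - 8)*(10 - 15) + 48) = 12*((0 - 8)*(10 - 15) + 48) = 12*(-8*(-5) + 48) = 12*(40 + 48) = 12*88 = 1056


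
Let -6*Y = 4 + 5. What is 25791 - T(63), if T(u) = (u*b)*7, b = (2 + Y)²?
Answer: 102723/4 ≈ 25681.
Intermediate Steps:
Y = -3/2 (Y = -(4 + 5)/6 = -⅙*9 = -3/2 ≈ -1.5000)
b = ¼ (b = (2 - 3/2)² = (½)² = ¼ ≈ 0.25000)
T(u) = 7*u/4 (T(u) = (u*(¼))*7 = (u/4)*7 = 7*u/4)
25791 - T(63) = 25791 - 7*63/4 = 25791 - 1*441/4 = 25791 - 441/4 = 102723/4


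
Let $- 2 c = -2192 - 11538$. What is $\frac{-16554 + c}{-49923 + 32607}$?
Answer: $\frac{9689}{17316} \approx 0.55954$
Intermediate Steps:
$c = 6865$ ($c = - \frac{-2192 - 11538}{2} = \left(- \frac{1}{2}\right) \left(-13730\right) = 6865$)
$\frac{-16554 + c}{-49923 + 32607} = \frac{-16554 + 6865}{-49923 + 32607} = - \frac{9689}{-17316} = \left(-9689\right) \left(- \frac{1}{17316}\right) = \frac{9689}{17316}$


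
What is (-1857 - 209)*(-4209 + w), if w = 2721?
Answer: 3074208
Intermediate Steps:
(-1857 - 209)*(-4209 + w) = (-1857 - 209)*(-4209 + 2721) = -2066*(-1488) = 3074208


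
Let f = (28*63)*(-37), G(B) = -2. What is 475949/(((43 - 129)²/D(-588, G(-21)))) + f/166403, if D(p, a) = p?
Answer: -11642423873241/307679147 ≈ -37840.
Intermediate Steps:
f = -65268 (f = 1764*(-37) = -65268)
475949/(((43 - 129)²/D(-588, G(-21)))) + f/166403 = 475949/(((43 - 129)²/(-588))) - 65268/166403 = 475949/(((-86)²*(-1/588))) - 65268*1/166403 = 475949/((7396*(-1/588))) - 65268/166403 = 475949/(-1849/147) - 65268/166403 = 475949*(-147/1849) - 65268/166403 = -69964503/1849 - 65268/166403 = -11642423873241/307679147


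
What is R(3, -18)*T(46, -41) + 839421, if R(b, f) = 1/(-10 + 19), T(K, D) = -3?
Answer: 2518262/3 ≈ 8.3942e+5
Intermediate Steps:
R(b, f) = ⅑ (R(b, f) = 1/9 = ⅑)
R(3, -18)*T(46, -41) + 839421 = (⅑)*(-3) + 839421 = -⅓ + 839421 = 2518262/3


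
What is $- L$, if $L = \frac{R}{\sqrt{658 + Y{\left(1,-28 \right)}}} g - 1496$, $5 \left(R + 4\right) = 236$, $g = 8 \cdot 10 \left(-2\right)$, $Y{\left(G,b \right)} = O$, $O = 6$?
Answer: $1496 + \frac{1728 \sqrt{166}}{83} \approx 1764.2$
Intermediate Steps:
$Y{\left(G,b \right)} = 6$
$g = -160$ ($g = 80 \left(-2\right) = -160$)
$R = \frac{216}{5}$ ($R = -4 + \frac{1}{5} \cdot 236 = -4 + \frac{236}{5} = \frac{216}{5} \approx 43.2$)
$L = -1496 - \frac{1728 \sqrt{166}}{83}$ ($L = \frac{216}{5 \sqrt{658 + 6}} \left(-160\right) - 1496 = \frac{216}{5 \sqrt{664}} \left(-160\right) - 1496 = \frac{216}{5 \cdot 2 \sqrt{166}} \left(-160\right) - 1496 = \frac{216 \frac{\sqrt{166}}{332}}{5} \left(-160\right) - 1496 = \frac{54 \sqrt{166}}{415} \left(-160\right) - 1496 = - \frac{1728 \sqrt{166}}{83} - 1496 = -1496 - \frac{1728 \sqrt{166}}{83} \approx -1764.2$)
$- L = - (-1496 - \frac{1728 \sqrt{166}}{83}) = 1496 + \frac{1728 \sqrt{166}}{83}$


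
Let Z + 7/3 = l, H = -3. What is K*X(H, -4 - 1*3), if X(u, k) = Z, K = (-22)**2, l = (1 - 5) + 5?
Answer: -1936/3 ≈ -645.33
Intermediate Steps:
l = 1 (l = -4 + 5 = 1)
K = 484
Z = -4/3 (Z = -7/3 + 1 = -4/3 ≈ -1.3333)
X(u, k) = -4/3
K*X(H, -4 - 1*3) = 484*(-4/3) = -1936/3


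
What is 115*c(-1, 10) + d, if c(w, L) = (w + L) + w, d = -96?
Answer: 824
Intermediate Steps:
c(w, L) = L + 2*w (c(w, L) = (L + w) + w = L + 2*w)
115*c(-1, 10) + d = 115*(10 + 2*(-1)) - 96 = 115*(10 - 2) - 96 = 115*8 - 96 = 920 - 96 = 824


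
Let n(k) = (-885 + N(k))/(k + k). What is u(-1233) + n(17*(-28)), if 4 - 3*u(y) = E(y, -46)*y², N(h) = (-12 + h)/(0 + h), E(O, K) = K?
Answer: 7922603779403/339864 ≈ 2.3311e+7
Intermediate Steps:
N(h) = (-12 + h)/h
u(y) = 4/3 + 46*y²/3 (u(y) = 4/3 - (-46)*y²/3 = 4/3 + 46*y²/3)
n(k) = (-885 + (-12 + k)/k)/(2*k) (n(k) = (-885 + (-12 + k)/k)/(k + k) = (-885 + (-12 + k)/k)/((2*k)) = (-885 + (-12 + k)/k)*(1/(2*k)) = (-885 + (-12 + k)/k)/(2*k))
u(-1233) + n(17*(-28)) = (4/3 + (46/3)*(-1233)²) + 2*(-3 - 3757*(-28))/(17*(-28))² = (4/3 + (46/3)*1520289) + 2*(-3 - 221*(-476))/(-476)² = (4/3 + 23311098) + 2*(1/226576)*(-3 + 105196) = 69933298/3 + 2*(1/226576)*105193 = 69933298/3 + 105193/113288 = 7922603779403/339864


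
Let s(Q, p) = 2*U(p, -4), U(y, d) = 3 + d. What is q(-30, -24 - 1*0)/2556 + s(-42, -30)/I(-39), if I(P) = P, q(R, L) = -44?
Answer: 283/8307 ≈ 0.034068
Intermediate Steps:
s(Q, p) = -2 (s(Q, p) = 2*(3 - 4) = 2*(-1) = -2)
q(-30, -24 - 1*0)/2556 + s(-42, -30)/I(-39) = -44/2556 - 2/(-39) = -44*1/2556 - 2*(-1/39) = -11/639 + 2/39 = 283/8307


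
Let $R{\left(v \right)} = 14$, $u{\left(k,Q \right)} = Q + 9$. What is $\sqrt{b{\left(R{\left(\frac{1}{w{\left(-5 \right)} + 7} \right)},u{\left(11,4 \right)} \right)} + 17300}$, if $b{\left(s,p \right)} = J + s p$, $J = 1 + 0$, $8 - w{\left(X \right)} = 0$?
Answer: $\sqrt{17483} \approx 132.22$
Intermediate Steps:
$w{\left(X \right)} = 8$ ($w{\left(X \right)} = 8 - 0 = 8 + 0 = 8$)
$J = 1$
$u{\left(k,Q \right)} = 9 + Q$
$b{\left(s,p \right)} = 1 + p s$ ($b{\left(s,p \right)} = 1 + s p = 1 + p s$)
$\sqrt{b{\left(R{\left(\frac{1}{w{\left(-5 \right)} + 7} \right)},u{\left(11,4 \right)} \right)} + 17300} = \sqrt{\left(1 + \left(9 + 4\right) 14\right) + 17300} = \sqrt{\left(1 + 13 \cdot 14\right) + 17300} = \sqrt{\left(1 + 182\right) + 17300} = \sqrt{183 + 17300} = \sqrt{17483}$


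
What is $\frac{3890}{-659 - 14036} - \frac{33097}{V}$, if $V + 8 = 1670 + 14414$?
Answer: $- \frac{109779211}{47247364} \approx -2.3235$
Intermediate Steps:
$V = 16076$ ($V = -8 + \left(1670 + 14414\right) = -8 + 16084 = 16076$)
$\frac{3890}{-659 - 14036} - \frac{33097}{V} = \frac{3890}{-659 - 14036} - \frac{33097}{16076} = \frac{3890}{-14695} - \frac{33097}{16076} = 3890 \left(- \frac{1}{14695}\right) - \frac{33097}{16076} = - \frac{778}{2939} - \frac{33097}{16076} = - \frac{109779211}{47247364}$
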